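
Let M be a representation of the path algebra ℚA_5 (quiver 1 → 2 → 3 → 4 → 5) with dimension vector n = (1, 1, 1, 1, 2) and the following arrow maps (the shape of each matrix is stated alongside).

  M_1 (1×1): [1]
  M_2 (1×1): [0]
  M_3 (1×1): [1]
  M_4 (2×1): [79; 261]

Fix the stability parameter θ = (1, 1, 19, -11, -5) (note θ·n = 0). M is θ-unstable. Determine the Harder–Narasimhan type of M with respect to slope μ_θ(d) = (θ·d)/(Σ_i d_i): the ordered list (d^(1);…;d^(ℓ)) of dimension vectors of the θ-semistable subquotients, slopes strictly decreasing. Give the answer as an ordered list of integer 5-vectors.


Interval decomposition of M: I[1,2], I[3,5], I[5,5].
HN type (ℓ=2): μ^(1)=1; μ^(2)=-5

((1, 1, 1, 1, 1); (0, 0, 0, 0, 1))


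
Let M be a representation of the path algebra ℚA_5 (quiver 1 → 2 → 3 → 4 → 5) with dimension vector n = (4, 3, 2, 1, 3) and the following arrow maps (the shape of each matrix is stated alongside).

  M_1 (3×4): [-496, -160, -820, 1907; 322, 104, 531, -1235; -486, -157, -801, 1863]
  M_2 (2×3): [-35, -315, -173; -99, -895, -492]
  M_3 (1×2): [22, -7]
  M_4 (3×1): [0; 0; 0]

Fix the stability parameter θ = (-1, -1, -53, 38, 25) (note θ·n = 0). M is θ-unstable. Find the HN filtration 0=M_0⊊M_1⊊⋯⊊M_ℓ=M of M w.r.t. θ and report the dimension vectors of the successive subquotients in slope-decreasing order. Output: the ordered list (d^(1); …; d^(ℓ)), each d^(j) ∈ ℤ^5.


Via rank(M_{q-1}∘⋯∘M_p): M ≅ I[1,1], I[1,2], I[1,3], I[1,4], I[5,5]^3.
μ_θ-semistable layers: μ^(1)=38; μ^(2)=25; μ^(3)=-1; μ^(4)=-55/3

((0, 0, 0, 1, 0); (0, 0, 0, 0, 3); (2, 1, 0, 0, 0); (2, 2, 2, 0, 0))


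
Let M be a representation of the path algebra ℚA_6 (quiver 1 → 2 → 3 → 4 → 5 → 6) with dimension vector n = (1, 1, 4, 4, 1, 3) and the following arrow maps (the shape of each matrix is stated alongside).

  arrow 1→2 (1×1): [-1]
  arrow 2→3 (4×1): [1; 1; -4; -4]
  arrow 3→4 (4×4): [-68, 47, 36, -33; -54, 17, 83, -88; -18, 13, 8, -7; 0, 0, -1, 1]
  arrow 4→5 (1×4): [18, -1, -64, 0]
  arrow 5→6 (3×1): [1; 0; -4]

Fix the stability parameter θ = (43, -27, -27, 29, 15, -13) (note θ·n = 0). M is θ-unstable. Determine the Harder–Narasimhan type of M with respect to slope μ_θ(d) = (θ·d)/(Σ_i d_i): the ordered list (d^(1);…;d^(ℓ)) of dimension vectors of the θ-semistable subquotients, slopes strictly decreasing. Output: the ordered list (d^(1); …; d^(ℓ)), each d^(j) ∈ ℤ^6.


Via rank(M_{q-1}∘⋯∘M_p): M ≅ I[1,6], I[3,4]^3, I[6,6]^2.
μ_θ-semistable layers: μ^(1)=29; μ^(2)=31/3; μ^(3)=-11/3; μ^(4)=-13; μ^(5)=-27

((0, 0, 0, 3, 0, 0); (0, 0, 0, 1, 1, 1); (1, 1, 1, 0, 0, 0); (0, 0, 0, 0, 0, 2); (0, 0, 3, 0, 0, 0))


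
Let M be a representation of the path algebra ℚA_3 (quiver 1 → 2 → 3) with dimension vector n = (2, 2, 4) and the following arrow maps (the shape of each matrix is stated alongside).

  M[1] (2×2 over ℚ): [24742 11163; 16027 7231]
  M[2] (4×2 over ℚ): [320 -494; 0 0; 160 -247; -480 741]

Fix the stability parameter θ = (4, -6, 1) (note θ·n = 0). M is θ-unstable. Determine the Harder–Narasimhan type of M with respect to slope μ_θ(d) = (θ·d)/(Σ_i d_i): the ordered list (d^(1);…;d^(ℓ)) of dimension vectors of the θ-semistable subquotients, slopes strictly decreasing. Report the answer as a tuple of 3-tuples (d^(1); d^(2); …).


Interval decomposition of M: I[1,2], I[1,3], I[3,3]^3.
HN type (ℓ=2): μ^(1)=1; μ^(2)=-1

((0, 0, 4); (2, 2, 0))


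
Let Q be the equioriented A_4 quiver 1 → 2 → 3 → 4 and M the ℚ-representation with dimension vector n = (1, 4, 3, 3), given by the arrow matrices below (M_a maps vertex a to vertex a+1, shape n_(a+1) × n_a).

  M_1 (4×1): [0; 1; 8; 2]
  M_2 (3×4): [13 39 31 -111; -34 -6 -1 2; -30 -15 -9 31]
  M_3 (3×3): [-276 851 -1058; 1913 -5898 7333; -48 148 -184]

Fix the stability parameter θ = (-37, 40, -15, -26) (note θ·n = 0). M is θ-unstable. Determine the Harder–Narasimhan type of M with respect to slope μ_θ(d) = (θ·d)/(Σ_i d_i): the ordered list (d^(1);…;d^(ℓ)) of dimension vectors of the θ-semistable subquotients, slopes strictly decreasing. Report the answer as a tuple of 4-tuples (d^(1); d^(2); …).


Barcode: M ≅ I[1,3], I[2,2], I[2,4]^2, I[4,4]. HN layers by μ_θ (5 steps, strictly decreasing):
  μ^(1)=40; μ^(2)=25/2; μ^(3)=-1/3; μ^(4)=-26; μ^(5)=-37

((0, 1, 0, 0); (0, 1, 1, 0); (0, 2, 2, 2); (0, 0, 0, 1); (1, 0, 0, 0))


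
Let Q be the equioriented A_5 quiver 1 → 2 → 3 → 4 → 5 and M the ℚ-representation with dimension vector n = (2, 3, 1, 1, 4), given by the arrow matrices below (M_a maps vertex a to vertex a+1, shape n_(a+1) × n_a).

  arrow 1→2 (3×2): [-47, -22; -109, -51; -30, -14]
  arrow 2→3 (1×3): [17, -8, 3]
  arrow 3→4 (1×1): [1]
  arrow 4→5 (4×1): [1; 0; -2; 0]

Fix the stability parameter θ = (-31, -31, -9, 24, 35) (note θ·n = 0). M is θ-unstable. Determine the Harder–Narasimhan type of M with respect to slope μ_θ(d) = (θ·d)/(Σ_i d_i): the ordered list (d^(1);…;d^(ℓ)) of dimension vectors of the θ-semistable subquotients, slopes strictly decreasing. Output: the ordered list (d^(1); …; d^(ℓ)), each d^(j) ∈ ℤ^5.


Via rank(M_{q-1}∘⋯∘M_p): M ≅ I[1,2], I[1,5], I[2,2], I[5,5]^3.
μ_θ-semistable layers: μ^(1)=35; μ^(2)=24; μ^(3)=-9; μ^(4)=-31

((0, 0, 0, 0, 4); (0, 0, 0, 1, 0); (0, 0, 1, 0, 0); (2, 3, 0, 0, 0))


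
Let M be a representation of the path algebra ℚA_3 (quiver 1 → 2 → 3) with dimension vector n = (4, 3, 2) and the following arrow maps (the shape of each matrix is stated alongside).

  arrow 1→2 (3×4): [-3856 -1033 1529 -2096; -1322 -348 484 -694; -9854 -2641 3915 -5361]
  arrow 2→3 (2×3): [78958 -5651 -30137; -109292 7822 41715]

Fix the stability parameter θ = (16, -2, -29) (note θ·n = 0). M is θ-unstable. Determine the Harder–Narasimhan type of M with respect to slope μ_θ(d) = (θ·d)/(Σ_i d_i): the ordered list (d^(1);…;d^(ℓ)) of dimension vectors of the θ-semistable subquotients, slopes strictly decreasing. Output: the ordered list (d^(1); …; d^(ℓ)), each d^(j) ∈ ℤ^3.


Via rank(M_{q-1}∘⋯∘M_p): M ≅ I[1,1], I[1,2], I[1,3]^2.
μ_θ-semistable layers: μ^(1)=16; μ^(2)=7; μ^(3)=-5

((1, 0, 0); (1, 1, 0); (2, 2, 2))


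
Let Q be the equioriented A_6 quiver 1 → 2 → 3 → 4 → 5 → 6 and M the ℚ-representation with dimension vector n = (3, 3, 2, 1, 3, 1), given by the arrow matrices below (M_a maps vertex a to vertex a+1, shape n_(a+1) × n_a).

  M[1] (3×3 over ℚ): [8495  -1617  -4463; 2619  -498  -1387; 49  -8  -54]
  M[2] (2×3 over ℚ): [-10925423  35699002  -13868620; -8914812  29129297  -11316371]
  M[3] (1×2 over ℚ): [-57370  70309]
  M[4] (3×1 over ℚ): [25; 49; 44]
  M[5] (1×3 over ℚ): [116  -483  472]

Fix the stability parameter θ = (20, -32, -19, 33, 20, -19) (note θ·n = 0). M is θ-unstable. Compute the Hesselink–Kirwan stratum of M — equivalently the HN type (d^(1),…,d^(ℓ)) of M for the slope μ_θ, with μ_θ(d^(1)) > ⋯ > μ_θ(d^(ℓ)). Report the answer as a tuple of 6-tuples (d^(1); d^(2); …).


Via rank(M_{q-1}∘⋯∘M_p): M ≅ I[1,2], I[1,3], I[1,6], I[5,5]^2.
μ_θ-semistable layers: μ^(1)=20; μ^(2)=34/3; μ^(3)=-6; μ^(4)=-31/3

((0, 0, 0, 0, 2, 0); (0, 0, 0, 1, 1, 1); (1, 1, 0, 0, 0, 0); (2, 2, 2, 0, 0, 0))


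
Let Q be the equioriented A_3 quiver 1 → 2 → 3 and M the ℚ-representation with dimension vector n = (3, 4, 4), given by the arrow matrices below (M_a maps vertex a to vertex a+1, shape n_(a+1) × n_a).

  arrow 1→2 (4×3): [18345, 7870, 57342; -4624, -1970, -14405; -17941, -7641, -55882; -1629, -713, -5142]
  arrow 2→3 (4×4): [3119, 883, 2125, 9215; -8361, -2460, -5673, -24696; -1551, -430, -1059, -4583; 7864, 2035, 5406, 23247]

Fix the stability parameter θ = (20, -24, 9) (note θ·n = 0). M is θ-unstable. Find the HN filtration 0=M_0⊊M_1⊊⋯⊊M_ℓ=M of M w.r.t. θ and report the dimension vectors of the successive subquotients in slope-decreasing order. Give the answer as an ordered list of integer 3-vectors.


Interval decomposition of M: I[1,3]^3, I[2,2], I[3,3].
HN type (ℓ=3): μ^(1)=9; μ^(2)=-2; μ^(3)=-24

((0, 0, 4); (3, 3, 0); (0, 1, 0))


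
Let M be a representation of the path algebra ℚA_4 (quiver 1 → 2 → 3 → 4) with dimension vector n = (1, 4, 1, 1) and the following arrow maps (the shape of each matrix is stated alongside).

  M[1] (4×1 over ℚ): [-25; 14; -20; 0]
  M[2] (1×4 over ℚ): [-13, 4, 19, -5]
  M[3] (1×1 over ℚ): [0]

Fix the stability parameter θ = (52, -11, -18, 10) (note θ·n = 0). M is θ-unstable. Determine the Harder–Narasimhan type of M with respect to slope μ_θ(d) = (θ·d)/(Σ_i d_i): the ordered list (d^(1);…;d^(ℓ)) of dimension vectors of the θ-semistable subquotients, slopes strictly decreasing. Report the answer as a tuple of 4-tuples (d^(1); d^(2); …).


Interval decomposition of M: I[1,3], I[2,2]^3, I[4,4].
HN type (ℓ=3): μ^(1)=10; μ^(2)=23/3; μ^(3)=-11

((0, 0, 0, 1); (1, 1, 1, 0); (0, 3, 0, 0))


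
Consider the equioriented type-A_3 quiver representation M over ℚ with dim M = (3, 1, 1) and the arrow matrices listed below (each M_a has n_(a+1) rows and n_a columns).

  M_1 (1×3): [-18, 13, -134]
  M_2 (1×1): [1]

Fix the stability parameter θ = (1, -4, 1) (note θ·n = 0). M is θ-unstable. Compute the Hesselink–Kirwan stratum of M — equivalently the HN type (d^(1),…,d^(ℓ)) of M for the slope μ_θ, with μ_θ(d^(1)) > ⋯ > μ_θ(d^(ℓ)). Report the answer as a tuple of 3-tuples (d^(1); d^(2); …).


Via rank(M_{q-1}∘⋯∘M_p): M ≅ I[1,1]^2, I[1,3].
μ_θ-semistable layers: μ^(1)=1; μ^(2)=-3/2

((2, 0, 1); (1, 1, 0))


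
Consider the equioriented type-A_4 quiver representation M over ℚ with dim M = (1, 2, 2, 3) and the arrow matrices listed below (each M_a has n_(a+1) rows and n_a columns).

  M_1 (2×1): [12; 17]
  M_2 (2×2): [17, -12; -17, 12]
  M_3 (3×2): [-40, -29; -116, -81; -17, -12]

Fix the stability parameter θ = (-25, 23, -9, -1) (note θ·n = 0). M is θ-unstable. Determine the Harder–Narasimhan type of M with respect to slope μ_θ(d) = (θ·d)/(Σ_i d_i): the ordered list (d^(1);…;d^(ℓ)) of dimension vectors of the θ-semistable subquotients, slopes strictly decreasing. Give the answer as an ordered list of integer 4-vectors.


Via rank(M_{q-1}∘⋯∘M_p): M ≅ I[1,2], I[2,4], I[3,4], I[4,4].
μ_θ-semistable layers: μ^(1)=23; μ^(2)=13/3; μ^(3)=-1; μ^(4)=-9; μ^(5)=-25

((0, 1, 0, 0); (0, 1, 1, 1); (0, 0, 0, 2); (0, 0, 1, 0); (1, 0, 0, 0))


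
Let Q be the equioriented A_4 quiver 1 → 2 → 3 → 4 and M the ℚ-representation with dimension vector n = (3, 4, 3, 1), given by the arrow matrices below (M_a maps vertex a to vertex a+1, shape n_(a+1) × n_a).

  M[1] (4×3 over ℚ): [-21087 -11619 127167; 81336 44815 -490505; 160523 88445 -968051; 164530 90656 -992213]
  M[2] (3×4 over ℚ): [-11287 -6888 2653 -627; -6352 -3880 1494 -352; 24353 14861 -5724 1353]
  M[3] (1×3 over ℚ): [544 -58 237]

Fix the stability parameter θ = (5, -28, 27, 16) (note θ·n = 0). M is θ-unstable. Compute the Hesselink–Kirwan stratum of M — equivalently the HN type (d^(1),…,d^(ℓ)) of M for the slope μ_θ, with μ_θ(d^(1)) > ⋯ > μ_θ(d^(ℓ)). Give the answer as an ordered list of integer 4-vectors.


Via rank(M_{q-1}∘⋯∘M_p): M ≅ I[1,3]^2, I[1,4], I[2,2].
μ_θ-semistable layers: μ^(1)=27; μ^(2)=43/2; μ^(3)=-23/2; μ^(4)=-28

((0, 0, 2, 0); (0, 0, 1, 1); (3, 3, 0, 0); (0, 1, 0, 0))


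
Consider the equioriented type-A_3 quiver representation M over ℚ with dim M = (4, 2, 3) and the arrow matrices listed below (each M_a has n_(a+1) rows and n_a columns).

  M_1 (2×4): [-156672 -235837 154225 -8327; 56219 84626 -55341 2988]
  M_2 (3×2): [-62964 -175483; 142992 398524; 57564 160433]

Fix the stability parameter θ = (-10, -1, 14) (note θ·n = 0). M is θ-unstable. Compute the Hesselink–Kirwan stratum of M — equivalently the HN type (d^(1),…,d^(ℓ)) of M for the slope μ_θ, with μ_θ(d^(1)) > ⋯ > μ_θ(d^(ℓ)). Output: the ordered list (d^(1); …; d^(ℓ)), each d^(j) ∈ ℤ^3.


Interval decomposition of M: I[1,1]^2, I[1,2], I[1,3], I[3,3]^2.
HN type (ℓ=3): μ^(1)=14; μ^(2)=-1; μ^(3)=-10

((0, 0, 3); (0, 2, 0); (4, 0, 0))


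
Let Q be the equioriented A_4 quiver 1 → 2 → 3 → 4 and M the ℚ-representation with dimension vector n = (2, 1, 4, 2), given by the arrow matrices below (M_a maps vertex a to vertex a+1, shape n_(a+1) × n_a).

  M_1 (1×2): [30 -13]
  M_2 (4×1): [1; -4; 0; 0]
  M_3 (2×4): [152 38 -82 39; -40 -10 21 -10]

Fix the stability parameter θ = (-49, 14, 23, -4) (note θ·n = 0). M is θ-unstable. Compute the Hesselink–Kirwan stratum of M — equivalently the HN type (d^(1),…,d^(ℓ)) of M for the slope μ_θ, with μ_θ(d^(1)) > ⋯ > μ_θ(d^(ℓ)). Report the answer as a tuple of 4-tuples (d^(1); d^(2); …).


Interval decomposition of M: I[1,1], I[1,3], I[3,3], I[3,4]^2.
HN type (ℓ=4): μ^(1)=23; μ^(2)=14; μ^(3)=19/2; μ^(4)=-49

((0, 0, 2, 0); (0, 1, 0, 0); (0, 0, 2, 2); (2, 0, 0, 0))


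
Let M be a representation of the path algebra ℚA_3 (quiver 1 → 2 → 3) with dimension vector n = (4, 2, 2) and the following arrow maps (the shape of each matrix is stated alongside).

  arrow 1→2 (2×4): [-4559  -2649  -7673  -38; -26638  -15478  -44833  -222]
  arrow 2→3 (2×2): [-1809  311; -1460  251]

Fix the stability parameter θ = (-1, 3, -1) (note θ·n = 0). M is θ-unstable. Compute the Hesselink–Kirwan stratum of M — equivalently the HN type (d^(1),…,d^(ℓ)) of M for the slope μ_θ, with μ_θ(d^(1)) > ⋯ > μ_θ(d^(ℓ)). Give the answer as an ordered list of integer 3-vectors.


Barcode: M ≅ I[1,1]^2, I[1,3]^2. HN layers by μ_θ (2 steps, strictly decreasing):
  μ^(1)=1; μ^(2)=-1

((0, 2, 2); (4, 0, 0))


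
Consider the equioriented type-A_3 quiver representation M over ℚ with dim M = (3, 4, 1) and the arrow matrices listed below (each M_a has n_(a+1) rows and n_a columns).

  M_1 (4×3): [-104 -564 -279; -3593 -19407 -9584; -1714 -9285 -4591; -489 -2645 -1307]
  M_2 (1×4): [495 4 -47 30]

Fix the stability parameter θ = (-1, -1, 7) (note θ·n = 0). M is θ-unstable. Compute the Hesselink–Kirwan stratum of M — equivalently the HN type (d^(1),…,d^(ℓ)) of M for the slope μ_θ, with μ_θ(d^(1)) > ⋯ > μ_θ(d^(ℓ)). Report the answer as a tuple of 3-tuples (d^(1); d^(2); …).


Interval decomposition of M: I[1,2]^2, I[1,3], I[2,2].
HN type (ℓ=2): μ^(1)=7; μ^(2)=-1

((0, 0, 1); (3, 4, 0))


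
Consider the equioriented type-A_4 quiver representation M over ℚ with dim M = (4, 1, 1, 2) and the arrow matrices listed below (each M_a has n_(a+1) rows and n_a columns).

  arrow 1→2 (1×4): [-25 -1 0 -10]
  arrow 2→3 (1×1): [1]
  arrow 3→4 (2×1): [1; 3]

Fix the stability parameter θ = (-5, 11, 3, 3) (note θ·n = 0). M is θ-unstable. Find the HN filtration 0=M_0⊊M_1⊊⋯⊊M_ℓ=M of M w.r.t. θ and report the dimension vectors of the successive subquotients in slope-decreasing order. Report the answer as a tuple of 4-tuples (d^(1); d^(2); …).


Barcode: M ≅ I[1,1]^3, I[1,4], I[4,4]. HN layers by μ_θ (3 steps, strictly decreasing):
  μ^(1)=17/3; μ^(2)=3; μ^(3)=-5

((0, 1, 1, 1); (0, 0, 0, 1); (4, 0, 0, 0))


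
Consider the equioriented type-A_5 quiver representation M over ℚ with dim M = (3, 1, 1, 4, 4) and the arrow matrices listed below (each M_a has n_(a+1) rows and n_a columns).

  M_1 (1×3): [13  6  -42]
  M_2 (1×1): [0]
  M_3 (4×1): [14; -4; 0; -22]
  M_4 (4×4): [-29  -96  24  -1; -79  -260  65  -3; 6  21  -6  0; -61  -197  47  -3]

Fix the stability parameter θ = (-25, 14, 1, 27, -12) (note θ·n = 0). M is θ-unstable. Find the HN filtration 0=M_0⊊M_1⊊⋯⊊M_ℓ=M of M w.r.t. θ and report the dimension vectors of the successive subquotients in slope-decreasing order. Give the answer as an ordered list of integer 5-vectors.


Interval decomposition of M: I[1,1]^2, I[1,2], I[3,4], I[4,5]^3, I[5,5].
HN type (ℓ=6): μ^(1)=27; μ^(2)=14; μ^(3)=15/2; μ^(4)=1; μ^(5)=-12; μ^(6)=-25

((0, 0, 0, 1, 0); (0, 1, 0, 0, 0); (0, 0, 0, 3, 3); (0, 0, 1, 0, 0); (0, 0, 0, 0, 1); (3, 0, 0, 0, 0))


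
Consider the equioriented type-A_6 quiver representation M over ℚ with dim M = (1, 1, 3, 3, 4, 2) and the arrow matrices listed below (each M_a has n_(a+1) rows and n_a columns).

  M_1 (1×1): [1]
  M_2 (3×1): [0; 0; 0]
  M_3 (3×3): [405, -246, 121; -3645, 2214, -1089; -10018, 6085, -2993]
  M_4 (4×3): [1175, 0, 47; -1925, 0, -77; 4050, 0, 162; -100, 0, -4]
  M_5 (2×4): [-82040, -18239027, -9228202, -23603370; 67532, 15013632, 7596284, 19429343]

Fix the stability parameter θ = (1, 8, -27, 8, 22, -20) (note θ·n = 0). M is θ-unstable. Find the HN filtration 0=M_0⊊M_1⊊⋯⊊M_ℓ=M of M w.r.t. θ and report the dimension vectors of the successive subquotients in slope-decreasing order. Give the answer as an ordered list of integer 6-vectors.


Barcode: M ≅ I[1,2], I[3,3], I[3,4], I[3,6], I[4,4], I[5,5]^2, I[5,6]. HN layers by μ_θ (5 steps, strictly decreasing):
  μ^(1)=22; μ^(2)=8; μ^(3)=10/3; μ^(4)=1; μ^(5)=-27

((0, 0, 0, 0, 2, 0); (0, 1, 0, 2, 0, 0); (0, 0, 0, 1, 1, 1); (1, 0, 0, 0, 1, 1); (0, 0, 3, 0, 0, 0))


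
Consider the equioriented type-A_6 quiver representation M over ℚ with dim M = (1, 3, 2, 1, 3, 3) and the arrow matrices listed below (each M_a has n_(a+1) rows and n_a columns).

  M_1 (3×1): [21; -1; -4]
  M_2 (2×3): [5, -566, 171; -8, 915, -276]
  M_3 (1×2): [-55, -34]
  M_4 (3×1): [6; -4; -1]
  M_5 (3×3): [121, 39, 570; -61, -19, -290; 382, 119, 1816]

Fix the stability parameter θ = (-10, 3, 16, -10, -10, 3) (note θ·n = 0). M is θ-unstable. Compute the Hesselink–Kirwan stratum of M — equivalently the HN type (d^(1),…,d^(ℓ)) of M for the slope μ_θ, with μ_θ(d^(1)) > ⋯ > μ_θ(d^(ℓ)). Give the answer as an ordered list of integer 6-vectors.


Barcode: M ≅ I[1,5], I[2,2], I[2,3], I[5,6]^2, I[6,6]. HN layers by μ_θ (4 steps, strictly decreasing):
  μ^(1)=16; μ^(2)=3; μ^(3)=-1/4; μ^(4)=-10

((0, 0, 1, 0, 0, 0); (0, 2, 0, 0, 0, 3); (0, 1, 1, 1, 1, 0); (1, 0, 0, 0, 2, 0))


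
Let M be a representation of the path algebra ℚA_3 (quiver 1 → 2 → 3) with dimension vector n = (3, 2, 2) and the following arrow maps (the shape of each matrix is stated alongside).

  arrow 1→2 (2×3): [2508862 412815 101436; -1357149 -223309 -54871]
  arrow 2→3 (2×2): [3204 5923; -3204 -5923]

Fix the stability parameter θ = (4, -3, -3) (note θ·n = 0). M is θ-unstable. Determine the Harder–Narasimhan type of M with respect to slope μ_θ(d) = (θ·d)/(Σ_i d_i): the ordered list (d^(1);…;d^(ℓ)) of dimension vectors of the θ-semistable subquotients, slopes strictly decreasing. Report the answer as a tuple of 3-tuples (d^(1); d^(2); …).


Barcode: M ≅ I[1,1], I[1,2], I[1,3], I[3,3]. HN layers by μ_θ (4 steps, strictly decreasing):
  μ^(1)=4; μ^(2)=1/2; μ^(3)=-2/3; μ^(4)=-3

((1, 0, 0); (1, 1, 0); (1, 1, 1); (0, 0, 1))


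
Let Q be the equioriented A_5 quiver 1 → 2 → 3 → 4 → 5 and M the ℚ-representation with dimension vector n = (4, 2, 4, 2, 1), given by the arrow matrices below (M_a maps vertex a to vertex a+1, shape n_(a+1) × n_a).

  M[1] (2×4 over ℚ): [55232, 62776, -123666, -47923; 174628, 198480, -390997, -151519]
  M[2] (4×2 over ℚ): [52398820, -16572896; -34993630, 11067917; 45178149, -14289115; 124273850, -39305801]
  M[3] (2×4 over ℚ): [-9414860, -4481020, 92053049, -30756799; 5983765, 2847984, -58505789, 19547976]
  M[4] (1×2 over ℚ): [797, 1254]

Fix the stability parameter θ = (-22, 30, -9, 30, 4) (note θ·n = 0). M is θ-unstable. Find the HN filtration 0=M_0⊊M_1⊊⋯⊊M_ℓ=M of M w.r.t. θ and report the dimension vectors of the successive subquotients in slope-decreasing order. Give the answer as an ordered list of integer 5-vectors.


Interval decomposition of M: I[1,1]^2, I[1,4], I[1,5], I[3,3]^2.
HN type (ℓ=5): μ^(1)=30; μ^(2)=17; μ^(3)=21/2; μ^(4)=-9; μ^(5)=-22

((0, 0, 0, 1, 0); (0, 0, 0, 1, 1); (0, 2, 2, 0, 0); (0, 0, 2, 0, 0); (4, 0, 0, 0, 0))


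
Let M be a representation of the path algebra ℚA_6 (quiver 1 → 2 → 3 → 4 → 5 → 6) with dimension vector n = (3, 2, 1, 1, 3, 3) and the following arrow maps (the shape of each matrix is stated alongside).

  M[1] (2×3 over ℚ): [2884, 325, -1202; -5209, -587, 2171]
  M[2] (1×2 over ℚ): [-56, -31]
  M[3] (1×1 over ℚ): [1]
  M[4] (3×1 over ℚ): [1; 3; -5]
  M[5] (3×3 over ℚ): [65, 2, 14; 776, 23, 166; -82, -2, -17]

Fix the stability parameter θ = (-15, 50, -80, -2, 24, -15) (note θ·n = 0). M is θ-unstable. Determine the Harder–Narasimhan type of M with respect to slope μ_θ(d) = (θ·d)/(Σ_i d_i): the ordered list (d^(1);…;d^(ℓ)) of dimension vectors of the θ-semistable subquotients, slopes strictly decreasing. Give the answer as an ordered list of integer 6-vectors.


Via rank(M_{q-1}∘⋯∘M_p): M ≅ I[1,1], I[1,2], I[1,6], I[5,6]^2.
μ_θ-semistable layers: μ^(1)=50; μ^(2)=9/2; μ^(3)=-2; μ^(4)=-15

((0, 1, 0, 0, 0, 0); (0, 0, 0, 0, 3, 3); (0, 0, 0, 1, 0, 0); (3, 1, 1, 0, 0, 0))


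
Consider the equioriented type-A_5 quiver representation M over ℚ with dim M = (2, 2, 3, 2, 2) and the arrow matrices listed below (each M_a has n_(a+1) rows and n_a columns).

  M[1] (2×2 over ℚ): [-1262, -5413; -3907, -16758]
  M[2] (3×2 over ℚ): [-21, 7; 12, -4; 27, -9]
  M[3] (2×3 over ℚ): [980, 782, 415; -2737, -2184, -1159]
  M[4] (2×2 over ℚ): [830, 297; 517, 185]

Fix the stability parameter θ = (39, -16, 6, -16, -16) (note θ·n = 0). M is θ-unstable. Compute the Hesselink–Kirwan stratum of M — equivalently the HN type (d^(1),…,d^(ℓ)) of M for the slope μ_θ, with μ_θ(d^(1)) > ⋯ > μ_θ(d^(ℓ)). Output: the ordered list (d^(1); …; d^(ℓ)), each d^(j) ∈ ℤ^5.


Interval decomposition of M: I[1,2], I[1,5], I[3,3], I[3,5].
HN type (ℓ=4): μ^(1)=23/2; μ^(2)=6; μ^(3)=-3/5; μ^(4)=-26/3

((1, 1, 0, 0, 0); (0, 0, 1, 0, 0); (1, 1, 1, 1, 1); (0, 0, 1, 1, 1))


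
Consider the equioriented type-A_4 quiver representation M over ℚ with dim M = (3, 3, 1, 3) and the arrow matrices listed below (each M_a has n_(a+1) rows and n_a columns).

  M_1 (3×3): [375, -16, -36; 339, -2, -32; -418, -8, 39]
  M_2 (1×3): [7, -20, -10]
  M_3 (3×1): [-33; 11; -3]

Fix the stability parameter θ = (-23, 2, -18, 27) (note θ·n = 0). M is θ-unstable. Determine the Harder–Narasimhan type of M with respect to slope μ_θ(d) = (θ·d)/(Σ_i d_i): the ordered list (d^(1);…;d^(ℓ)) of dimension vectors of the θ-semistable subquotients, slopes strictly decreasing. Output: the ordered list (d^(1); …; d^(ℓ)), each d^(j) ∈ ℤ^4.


Via rank(M_{q-1}∘⋯∘M_p): M ≅ I[1,2]^2, I[1,4], I[4,4]^2.
μ_θ-semistable layers: μ^(1)=27; μ^(2)=2; μ^(3)=-8; μ^(4)=-23

((0, 0, 0, 3); (0, 2, 0, 0); (0, 1, 1, 0); (3, 0, 0, 0))


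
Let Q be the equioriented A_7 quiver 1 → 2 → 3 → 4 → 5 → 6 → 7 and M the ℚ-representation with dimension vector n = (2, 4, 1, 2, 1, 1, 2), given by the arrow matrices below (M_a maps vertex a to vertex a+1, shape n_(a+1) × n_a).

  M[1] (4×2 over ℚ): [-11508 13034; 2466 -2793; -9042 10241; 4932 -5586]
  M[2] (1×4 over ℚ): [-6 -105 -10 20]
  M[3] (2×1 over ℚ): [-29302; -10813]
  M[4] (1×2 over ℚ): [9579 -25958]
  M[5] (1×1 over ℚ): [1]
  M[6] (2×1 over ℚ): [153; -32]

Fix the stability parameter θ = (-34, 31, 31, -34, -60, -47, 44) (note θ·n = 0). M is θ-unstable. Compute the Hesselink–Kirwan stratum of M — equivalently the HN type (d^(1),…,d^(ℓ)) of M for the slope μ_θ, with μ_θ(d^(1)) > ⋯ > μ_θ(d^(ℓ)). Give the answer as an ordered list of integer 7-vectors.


Barcode: M ≅ I[1,1], I[1,7], I[2,2]^3, I[4,4], I[7,7]. HN layers by μ_θ (4 steps, strictly decreasing):
  μ^(1)=44; μ^(2)=31; μ^(3)=-79/5; μ^(4)=-34

((0, 0, 0, 0, 0, 0, 2); (0, 3, 0, 0, 0, 0, 0); (0, 1, 1, 1, 1, 1, 0); (2, 0, 0, 1, 0, 0, 0))


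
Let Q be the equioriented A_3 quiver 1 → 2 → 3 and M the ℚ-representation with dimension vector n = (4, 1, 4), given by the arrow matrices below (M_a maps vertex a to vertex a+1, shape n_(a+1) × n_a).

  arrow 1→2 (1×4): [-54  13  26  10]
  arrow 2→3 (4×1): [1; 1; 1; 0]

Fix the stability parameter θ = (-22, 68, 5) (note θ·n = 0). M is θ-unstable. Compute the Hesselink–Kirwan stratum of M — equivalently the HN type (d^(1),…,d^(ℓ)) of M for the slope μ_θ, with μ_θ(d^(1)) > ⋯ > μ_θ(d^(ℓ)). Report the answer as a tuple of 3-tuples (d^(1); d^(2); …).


Via rank(M_{q-1}∘⋯∘M_p): M ≅ I[1,1]^3, I[1,3], I[3,3]^3.
μ_θ-semistable layers: μ^(1)=73/2; μ^(2)=5; μ^(3)=-22

((0, 1, 1); (0, 0, 3); (4, 0, 0))


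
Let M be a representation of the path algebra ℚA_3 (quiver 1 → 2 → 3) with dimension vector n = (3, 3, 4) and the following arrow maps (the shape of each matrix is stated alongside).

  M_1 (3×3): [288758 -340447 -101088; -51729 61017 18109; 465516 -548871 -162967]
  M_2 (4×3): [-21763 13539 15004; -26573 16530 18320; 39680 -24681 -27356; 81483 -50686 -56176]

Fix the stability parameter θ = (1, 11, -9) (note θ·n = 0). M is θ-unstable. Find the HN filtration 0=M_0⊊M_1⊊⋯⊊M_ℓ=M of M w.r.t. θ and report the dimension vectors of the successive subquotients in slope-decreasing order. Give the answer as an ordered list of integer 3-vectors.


Via rank(M_{q-1}∘⋯∘M_p): M ≅ I[1,2], I[1,3]^2, I[3,3]^2.
μ_θ-semistable layers: μ^(1)=11; μ^(2)=1; μ^(3)=-9

((0, 1, 0); (3, 2, 2); (0, 0, 2))


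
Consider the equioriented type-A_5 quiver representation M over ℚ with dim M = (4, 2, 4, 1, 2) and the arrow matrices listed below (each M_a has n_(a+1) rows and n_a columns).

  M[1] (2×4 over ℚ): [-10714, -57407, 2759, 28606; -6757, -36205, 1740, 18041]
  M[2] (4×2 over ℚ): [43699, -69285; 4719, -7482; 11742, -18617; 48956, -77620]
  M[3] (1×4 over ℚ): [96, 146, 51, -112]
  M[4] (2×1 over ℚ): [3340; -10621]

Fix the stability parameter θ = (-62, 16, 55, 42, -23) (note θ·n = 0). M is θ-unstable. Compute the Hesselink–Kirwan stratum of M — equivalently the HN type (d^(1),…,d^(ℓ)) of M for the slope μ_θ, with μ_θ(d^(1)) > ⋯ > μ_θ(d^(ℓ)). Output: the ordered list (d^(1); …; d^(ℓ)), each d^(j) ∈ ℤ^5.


Barcode: M ≅ I[1,1]^2, I[1,3], I[1,5], I[3,3]^2, I[5,5]. HN layers by μ_θ (5 steps, strictly decreasing):
  μ^(1)=55; μ^(2)=74/3; μ^(3)=16; μ^(4)=-23; μ^(5)=-62

((0, 0, 3, 0, 0); (0, 0, 1, 1, 1); (0, 2, 0, 0, 0); (0, 0, 0, 0, 1); (4, 0, 0, 0, 0))


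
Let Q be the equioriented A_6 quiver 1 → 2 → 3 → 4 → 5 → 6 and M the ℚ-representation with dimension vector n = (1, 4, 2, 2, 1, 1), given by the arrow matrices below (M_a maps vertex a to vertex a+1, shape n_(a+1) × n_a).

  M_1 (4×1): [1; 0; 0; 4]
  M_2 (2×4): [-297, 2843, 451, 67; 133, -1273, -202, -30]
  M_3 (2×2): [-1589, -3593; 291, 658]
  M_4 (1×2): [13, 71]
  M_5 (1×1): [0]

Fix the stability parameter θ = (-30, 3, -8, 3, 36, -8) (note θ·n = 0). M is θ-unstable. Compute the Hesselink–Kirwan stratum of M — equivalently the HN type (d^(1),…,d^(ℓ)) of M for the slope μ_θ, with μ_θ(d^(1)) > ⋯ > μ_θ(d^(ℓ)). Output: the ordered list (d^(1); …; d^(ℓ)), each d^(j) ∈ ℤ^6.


Barcode: M ≅ I[1,5], I[2,2]^2, I[2,4], I[6,6]. HN layers by μ_θ (5 steps, strictly decreasing):
  μ^(1)=36; μ^(2)=3; μ^(3)=-5/2; μ^(4)=-8; μ^(5)=-30

((0, 0, 0, 0, 1, 0); (0, 2, 0, 2, 0, 0); (0, 2, 2, 0, 0, 0); (0, 0, 0, 0, 0, 1); (1, 0, 0, 0, 0, 0))


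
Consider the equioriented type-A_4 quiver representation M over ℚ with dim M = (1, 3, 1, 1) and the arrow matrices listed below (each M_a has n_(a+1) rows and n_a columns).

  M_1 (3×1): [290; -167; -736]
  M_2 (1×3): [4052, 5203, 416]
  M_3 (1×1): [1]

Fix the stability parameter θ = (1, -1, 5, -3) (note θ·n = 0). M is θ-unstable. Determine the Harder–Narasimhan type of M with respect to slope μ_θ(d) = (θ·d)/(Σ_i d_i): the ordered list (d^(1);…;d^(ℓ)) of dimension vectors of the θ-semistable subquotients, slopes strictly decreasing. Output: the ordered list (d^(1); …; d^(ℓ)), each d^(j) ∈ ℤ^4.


Barcode: M ≅ I[1,4], I[2,2]^2. HN layers by μ_θ (3 steps, strictly decreasing):
  μ^(1)=1; μ^(2)=0; μ^(3)=-1

((0, 0, 1, 1); (1, 1, 0, 0); (0, 2, 0, 0))


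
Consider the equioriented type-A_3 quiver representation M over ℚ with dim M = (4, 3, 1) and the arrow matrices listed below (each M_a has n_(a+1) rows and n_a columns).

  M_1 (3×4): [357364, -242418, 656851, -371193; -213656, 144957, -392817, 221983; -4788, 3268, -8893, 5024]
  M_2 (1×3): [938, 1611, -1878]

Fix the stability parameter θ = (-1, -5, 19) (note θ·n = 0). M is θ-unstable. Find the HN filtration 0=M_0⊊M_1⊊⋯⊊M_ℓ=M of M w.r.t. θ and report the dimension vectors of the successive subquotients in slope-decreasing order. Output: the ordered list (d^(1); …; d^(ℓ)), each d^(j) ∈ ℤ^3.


Barcode: M ≅ I[1,1], I[1,2]^2, I[1,3]. HN layers by μ_θ (3 steps, strictly decreasing):
  μ^(1)=19; μ^(2)=-1; μ^(3)=-3

((0, 0, 1); (1, 0, 0); (3, 3, 0))


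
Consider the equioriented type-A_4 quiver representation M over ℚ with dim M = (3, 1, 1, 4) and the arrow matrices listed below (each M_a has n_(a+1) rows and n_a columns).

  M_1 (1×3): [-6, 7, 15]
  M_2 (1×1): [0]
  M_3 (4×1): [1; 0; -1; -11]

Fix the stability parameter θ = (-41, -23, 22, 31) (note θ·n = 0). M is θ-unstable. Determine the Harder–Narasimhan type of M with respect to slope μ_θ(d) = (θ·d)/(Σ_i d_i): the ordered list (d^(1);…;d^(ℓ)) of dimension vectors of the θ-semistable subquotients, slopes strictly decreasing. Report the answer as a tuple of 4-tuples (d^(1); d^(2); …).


Barcode: M ≅ I[1,1]^2, I[1,2], I[3,4], I[4,4]^3. HN layers by μ_θ (4 steps, strictly decreasing):
  μ^(1)=31; μ^(2)=22; μ^(3)=-23; μ^(4)=-41

((0, 0, 0, 4); (0, 0, 1, 0); (0, 1, 0, 0); (3, 0, 0, 0))


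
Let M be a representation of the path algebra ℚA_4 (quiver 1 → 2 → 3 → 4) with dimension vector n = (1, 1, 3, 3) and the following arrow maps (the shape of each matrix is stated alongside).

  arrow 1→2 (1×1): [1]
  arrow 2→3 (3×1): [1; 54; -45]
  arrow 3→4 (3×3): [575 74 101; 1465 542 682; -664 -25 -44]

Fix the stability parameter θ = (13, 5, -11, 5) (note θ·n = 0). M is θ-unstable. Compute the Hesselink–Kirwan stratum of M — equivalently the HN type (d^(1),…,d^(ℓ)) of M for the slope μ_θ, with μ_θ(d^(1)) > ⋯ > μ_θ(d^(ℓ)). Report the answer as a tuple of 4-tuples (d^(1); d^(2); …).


Via rank(M_{q-1}∘⋯∘M_p): M ≅ I[1,4], I[3,4]^2.
μ_θ-semistable layers: μ^(1)=5; μ^(2)=7/3; μ^(3)=-11

((0, 0, 0, 3); (1, 1, 1, 0); (0, 0, 2, 0))


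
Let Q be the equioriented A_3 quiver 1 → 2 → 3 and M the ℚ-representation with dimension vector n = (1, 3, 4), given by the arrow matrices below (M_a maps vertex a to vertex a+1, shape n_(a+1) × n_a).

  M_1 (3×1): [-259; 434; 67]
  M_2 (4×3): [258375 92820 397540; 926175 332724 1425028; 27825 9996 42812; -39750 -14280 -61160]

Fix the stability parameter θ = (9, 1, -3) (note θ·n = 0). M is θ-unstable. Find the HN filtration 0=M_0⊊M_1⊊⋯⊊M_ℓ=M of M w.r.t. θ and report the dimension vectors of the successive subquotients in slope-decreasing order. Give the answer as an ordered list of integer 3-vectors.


Barcode: M ≅ I[1,3], I[2,2]^2, I[3,3]^3. HN layers by μ_θ (3 steps, strictly decreasing):
  μ^(1)=7/3; μ^(2)=1; μ^(3)=-3

((1, 1, 1); (0, 2, 0); (0, 0, 3))


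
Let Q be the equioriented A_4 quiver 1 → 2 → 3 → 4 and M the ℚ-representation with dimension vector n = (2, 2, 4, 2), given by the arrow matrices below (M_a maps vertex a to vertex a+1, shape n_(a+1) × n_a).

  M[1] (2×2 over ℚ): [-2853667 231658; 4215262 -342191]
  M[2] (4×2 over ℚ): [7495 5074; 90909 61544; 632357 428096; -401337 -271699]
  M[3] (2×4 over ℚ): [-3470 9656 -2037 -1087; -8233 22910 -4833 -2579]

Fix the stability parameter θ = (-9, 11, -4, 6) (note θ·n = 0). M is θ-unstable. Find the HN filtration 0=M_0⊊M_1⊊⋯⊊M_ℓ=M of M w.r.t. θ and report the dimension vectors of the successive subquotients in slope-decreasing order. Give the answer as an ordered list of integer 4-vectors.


Barcode: M ≅ I[1,4]^2, I[3,3]^2. HN layers by μ_θ (4 steps, strictly decreasing):
  μ^(1)=6; μ^(2)=7/2; μ^(3)=-4; μ^(4)=-9

((0, 0, 0, 2); (0, 2, 2, 0); (0, 0, 2, 0); (2, 0, 0, 0))


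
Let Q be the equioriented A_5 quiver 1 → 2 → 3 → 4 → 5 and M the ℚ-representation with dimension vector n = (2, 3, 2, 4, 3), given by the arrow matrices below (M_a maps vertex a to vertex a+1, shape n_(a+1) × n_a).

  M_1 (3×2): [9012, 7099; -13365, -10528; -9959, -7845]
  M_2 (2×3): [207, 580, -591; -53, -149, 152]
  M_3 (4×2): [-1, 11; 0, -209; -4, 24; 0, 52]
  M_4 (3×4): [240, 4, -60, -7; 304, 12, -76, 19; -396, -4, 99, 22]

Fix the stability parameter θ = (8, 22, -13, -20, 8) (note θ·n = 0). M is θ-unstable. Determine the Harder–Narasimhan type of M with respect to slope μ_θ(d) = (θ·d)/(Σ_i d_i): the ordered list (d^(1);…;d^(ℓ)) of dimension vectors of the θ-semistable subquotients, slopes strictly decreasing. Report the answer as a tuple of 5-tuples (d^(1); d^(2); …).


Interval decomposition of M: I[1,4]^2, I[2,2], I[4,5]^2, I[5,5].
HN type (ℓ=4): μ^(1)=22; μ^(2)=8; μ^(3)=-3/4; μ^(4)=-20

((0, 1, 0, 0, 0); (0, 0, 0, 0, 3); (2, 2, 2, 2, 0); (0, 0, 0, 2, 0))


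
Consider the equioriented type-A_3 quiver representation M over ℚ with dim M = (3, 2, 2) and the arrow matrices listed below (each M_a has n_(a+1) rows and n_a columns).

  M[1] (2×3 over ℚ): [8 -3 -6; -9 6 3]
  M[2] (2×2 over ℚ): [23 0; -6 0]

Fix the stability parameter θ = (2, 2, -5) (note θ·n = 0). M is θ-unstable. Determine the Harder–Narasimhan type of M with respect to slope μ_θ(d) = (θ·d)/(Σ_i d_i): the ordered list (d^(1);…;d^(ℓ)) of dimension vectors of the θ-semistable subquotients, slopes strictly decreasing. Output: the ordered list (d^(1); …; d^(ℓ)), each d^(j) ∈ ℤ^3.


Via rank(M_{q-1}∘⋯∘M_p): M ≅ I[1,1], I[1,2], I[1,3], I[3,3].
μ_θ-semistable layers: μ^(1)=2; μ^(2)=-1/3; μ^(3)=-5

((2, 1, 0); (1, 1, 1); (0, 0, 1))


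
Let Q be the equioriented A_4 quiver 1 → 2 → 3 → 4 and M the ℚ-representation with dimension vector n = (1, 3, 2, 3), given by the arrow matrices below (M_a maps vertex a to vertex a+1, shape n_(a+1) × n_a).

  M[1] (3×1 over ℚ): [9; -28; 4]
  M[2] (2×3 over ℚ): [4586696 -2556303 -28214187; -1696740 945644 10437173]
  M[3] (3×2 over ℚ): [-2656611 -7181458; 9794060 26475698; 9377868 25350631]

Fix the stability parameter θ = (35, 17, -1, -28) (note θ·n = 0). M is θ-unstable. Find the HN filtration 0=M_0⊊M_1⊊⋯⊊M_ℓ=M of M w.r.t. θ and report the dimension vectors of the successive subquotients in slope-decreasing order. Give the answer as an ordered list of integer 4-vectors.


Barcode: M ≅ I[1,2], I[2,4]^2, I[4,4]. HN layers by μ_θ (3 steps, strictly decreasing):
  μ^(1)=26; μ^(2)=-4; μ^(3)=-28

((1, 1, 0, 0); (0, 2, 2, 2); (0, 0, 0, 1))


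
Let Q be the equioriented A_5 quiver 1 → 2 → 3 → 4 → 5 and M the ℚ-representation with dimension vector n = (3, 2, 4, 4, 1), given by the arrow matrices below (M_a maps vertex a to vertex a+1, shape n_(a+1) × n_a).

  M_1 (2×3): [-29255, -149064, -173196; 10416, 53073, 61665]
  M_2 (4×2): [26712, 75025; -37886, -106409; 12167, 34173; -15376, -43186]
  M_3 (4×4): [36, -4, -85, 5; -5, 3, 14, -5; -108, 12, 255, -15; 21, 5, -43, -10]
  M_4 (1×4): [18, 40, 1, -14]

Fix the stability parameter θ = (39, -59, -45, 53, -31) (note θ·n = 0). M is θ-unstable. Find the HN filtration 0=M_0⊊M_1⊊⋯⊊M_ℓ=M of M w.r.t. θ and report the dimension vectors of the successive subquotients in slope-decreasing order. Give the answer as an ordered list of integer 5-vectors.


Barcode: M ≅ I[1,1], I[1,3], I[1,5], I[3,3], I[3,4], I[4,4]^2. HN layers by μ_θ (5 steps, strictly decreasing):
  μ^(1)=53; μ^(2)=39; μ^(3)=11; μ^(4)=-65/3; μ^(5)=-45

((0, 0, 0, 3, 0); (1, 0, 0, 0, 0); (0, 0, 0, 1, 1); (2, 2, 2, 0, 0); (0, 0, 2, 0, 0))


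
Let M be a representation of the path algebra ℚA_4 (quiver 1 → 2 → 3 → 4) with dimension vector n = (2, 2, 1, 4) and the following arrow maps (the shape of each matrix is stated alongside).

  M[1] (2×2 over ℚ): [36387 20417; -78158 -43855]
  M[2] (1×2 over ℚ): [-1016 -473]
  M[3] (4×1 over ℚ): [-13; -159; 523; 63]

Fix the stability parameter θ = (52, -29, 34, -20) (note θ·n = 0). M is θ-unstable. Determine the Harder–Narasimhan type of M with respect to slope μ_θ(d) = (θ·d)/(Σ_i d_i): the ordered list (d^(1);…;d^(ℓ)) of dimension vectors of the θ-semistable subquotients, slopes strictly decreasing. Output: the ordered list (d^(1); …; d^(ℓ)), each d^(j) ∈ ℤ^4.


Interval decomposition of M: I[1,2], I[1,4], I[4,4]^3.
HN type (ℓ=3): μ^(1)=23/2; μ^(2)=37/4; μ^(3)=-20

((1, 1, 0, 0); (1, 1, 1, 1); (0, 0, 0, 3))


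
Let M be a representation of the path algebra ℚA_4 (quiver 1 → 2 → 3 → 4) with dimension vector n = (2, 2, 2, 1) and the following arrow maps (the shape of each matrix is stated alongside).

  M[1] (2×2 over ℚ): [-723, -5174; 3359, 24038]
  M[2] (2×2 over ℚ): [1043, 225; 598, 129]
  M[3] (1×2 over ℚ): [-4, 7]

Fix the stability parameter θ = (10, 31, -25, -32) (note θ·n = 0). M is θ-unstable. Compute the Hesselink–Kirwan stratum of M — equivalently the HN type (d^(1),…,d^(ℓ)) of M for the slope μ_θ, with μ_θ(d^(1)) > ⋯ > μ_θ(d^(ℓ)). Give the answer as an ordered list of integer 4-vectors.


Barcode: M ≅ I[1,3], I[1,4]. HN layers by μ_θ (2 steps, strictly decreasing):
  μ^(1)=16/3; μ^(2)=-4

((1, 1, 1, 0); (1, 1, 1, 1))


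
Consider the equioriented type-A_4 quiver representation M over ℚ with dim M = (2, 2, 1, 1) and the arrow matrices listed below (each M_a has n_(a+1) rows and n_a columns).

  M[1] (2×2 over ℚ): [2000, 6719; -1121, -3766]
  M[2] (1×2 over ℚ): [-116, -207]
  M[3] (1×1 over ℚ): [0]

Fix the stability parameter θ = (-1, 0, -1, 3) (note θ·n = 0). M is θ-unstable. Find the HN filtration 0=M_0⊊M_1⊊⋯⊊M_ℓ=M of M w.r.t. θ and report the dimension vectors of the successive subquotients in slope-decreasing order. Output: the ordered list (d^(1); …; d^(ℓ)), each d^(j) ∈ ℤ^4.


Barcode: M ≅ I[1,2], I[1,3], I[4,4]. HN layers by μ_θ (4 steps, strictly decreasing):
  μ^(1)=3; μ^(2)=0; μ^(3)=-1/2; μ^(4)=-1

((0, 0, 0, 1); (0, 1, 0, 0); (0, 1, 1, 0); (2, 0, 0, 0))


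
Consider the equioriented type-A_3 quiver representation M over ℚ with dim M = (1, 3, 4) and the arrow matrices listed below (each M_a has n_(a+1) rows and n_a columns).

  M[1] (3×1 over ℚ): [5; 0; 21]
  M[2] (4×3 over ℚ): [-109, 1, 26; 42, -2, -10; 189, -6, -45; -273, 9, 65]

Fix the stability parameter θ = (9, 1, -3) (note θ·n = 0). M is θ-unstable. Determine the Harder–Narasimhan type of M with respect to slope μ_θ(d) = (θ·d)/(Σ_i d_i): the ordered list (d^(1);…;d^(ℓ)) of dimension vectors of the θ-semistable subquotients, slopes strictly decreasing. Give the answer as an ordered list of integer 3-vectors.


Barcode: M ≅ I[1,3], I[2,3]^2, I[3,3]. HN layers by μ_θ (3 steps, strictly decreasing):
  μ^(1)=7/3; μ^(2)=-1; μ^(3)=-3

((1, 1, 1); (0, 2, 2); (0, 0, 1))


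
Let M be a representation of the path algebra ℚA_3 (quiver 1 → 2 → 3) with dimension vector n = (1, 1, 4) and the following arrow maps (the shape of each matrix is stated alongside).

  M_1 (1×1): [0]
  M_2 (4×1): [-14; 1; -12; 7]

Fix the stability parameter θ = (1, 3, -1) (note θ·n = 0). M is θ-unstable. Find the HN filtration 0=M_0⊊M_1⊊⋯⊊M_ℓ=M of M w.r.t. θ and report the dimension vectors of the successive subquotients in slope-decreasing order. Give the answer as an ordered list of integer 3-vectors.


Interval decomposition of M: I[1,1], I[2,3], I[3,3]^3.
HN type (ℓ=2): μ^(1)=1; μ^(2)=-1

((1, 1, 1); (0, 0, 3))
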